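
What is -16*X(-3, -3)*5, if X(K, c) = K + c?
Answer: 480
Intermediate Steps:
-16*X(-3, -3)*5 = -16*(-3 - 3)*5 = -16*(-6)*5 = 96*5 = 480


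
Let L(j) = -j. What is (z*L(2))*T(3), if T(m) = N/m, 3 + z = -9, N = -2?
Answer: -16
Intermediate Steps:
z = -12 (z = -3 - 9 = -12)
T(m) = -2/m
(z*L(2))*T(3) = (-(-12)*2)*(-2/3) = (-12*(-2))*(-2*⅓) = 24*(-⅔) = -16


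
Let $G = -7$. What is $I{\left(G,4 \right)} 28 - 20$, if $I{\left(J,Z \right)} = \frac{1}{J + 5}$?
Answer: $-34$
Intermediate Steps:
$I{\left(J,Z \right)} = \frac{1}{5 + J}$
$I{\left(G,4 \right)} 28 - 20 = \frac{1}{5 - 7} \cdot 28 - 20 = \frac{1}{-2} \cdot 28 - 20 = \left(- \frac{1}{2}\right) 28 - 20 = -14 - 20 = -34$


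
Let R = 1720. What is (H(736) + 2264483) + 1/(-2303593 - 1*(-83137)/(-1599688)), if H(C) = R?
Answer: 8351026408487496875/3685030162121 ≈ 2.2662e+6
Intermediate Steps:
H(C) = 1720
(H(736) + 2264483) + 1/(-2303593 - 1*(-83137)/(-1599688)) = (1720 + 2264483) + 1/(-2303593 - 1*(-83137)/(-1599688)) = 2266203 + 1/(-2303593 + 83137*(-1/1599688)) = 2266203 + 1/(-2303593 - 83137/1599688) = 2266203 + 1/(-3685030162121/1599688) = 2266203 - 1599688/3685030162121 = 8351026408487496875/3685030162121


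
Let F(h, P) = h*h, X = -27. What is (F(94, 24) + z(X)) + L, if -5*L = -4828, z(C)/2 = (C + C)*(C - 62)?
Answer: 97068/5 ≈ 19414.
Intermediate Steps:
z(C) = 4*C*(-62 + C) (z(C) = 2*((C + C)*(C - 62)) = 2*((2*C)*(-62 + C)) = 2*(2*C*(-62 + C)) = 4*C*(-62 + C))
L = 4828/5 (L = -⅕*(-4828) = 4828/5 ≈ 965.60)
F(h, P) = h²
(F(94, 24) + z(X)) + L = (94² + 4*(-27)*(-62 - 27)) + 4828/5 = (8836 + 4*(-27)*(-89)) + 4828/5 = (8836 + 9612) + 4828/5 = 18448 + 4828/5 = 97068/5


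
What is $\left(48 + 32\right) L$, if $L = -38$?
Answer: $-3040$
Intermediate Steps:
$\left(48 + 32\right) L = \left(48 + 32\right) \left(-38\right) = 80 \left(-38\right) = -3040$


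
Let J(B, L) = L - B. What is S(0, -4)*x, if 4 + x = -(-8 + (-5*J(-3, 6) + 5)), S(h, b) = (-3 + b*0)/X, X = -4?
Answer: 33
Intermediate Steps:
S(h, b) = ¾ (S(h, b) = (-3 + b*0)/(-4) = (-3 + 0)*(-¼) = -3*(-¼) = ¾)
x = 44 (x = -4 - (-8 + (-5*(6 - 1*(-3)) + 5)) = -4 - (-8 + (-5*(6 + 3) + 5)) = -4 - (-8 + (-5*9 + 5)) = -4 - (-8 + (-45 + 5)) = -4 - (-8 - 40) = -4 - 1*(-48) = -4 + 48 = 44)
S(0, -4)*x = (¾)*44 = 33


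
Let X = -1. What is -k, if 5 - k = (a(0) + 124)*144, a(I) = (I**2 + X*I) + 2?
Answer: 18139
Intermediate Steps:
a(I) = 2 + I**2 - I (a(I) = (I**2 - I) + 2 = 2 + I**2 - I)
k = -18139 (k = 5 - ((2 + 0**2 - 1*0) + 124)*144 = 5 - ((2 + 0 + 0) + 124)*144 = 5 - (2 + 124)*144 = 5 - 126*144 = 5 - 1*18144 = 5 - 18144 = -18139)
-k = -1*(-18139) = 18139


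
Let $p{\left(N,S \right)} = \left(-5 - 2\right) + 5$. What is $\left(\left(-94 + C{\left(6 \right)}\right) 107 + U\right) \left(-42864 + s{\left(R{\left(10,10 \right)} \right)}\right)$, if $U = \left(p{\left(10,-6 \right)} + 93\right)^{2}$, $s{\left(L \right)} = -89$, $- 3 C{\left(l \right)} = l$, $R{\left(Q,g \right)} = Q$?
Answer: $85519423$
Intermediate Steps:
$p{\left(N,S \right)} = -2$ ($p{\left(N,S \right)} = -7 + 5 = -2$)
$C{\left(l \right)} = - \frac{l}{3}$
$U = 8281$ ($U = \left(-2 + 93\right)^{2} = 91^{2} = 8281$)
$\left(\left(-94 + C{\left(6 \right)}\right) 107 + U\right) \left(-42864 + s{\left(R{\left(10,10 \right)} \right)}\right) = \left(\left(-94 - 2\right) 107 + 8281\right) \left(-42864 - 89\right) = \left(\left(-94 - 2\right) 107 + 8281\right) \left(-42953\right) = \left(\left(-96\right) 107 + 8281\right) \left(-42953\right) = \left(-10272 + 8281\right) \left(-42953\right) = \left(-1991\right) \left(-42953\right) = 85519423$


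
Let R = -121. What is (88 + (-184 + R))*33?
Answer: -7161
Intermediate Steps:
(88 + (-184 + R))*33 = (88 + (-184 - 121))*33 = (88 - 305)*33 = -217*33 = -7161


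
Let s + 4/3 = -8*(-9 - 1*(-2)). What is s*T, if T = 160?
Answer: 26240/3 ≈ 8746.7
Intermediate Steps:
s = 164/3 (s = -4/3 - 8*(-9 - 1*(-2)) = -4/3 - 8*(-9 + 2) = -4/3 - 8*(-7) = -4/3 + 56 = 164/3 ≈ 54.667)
s*T = (164/3)*160 = 26240/3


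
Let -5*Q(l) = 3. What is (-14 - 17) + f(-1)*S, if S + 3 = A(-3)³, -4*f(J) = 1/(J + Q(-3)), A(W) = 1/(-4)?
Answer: -64453/2048 ≈ -31.471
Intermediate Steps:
Q(l) = -⅗ (Q(l) = -⅕*3 = -⅗)
A(W) = -¼
f(J) = -1/(4*(-⅗ + J)) (f(J) = -1/(4*(J - ⅗)) = -1/(4*(-⅗ + J)))
S = -193/64 (S = -3 + (-¼)³ = -3 - 1/64 = -193/64 ≈ -3.0156)
(-14 - 17) + f(-1)*S = (-14 - 17) - 5/(-12 + 20*(-1))*(-193/64) = -31 - 5/(-12 - 20)*(-193/64) = -31 - 5/(-32)*(-193/64) = -31 - 5*(-1/32)*(-193/64) = -31 + (5/32)*(-193/64) = -31 - 965/2048 = -64453/2048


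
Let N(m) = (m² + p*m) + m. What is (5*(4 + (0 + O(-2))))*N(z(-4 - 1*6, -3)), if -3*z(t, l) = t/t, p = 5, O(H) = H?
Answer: -170/9 ≈ -18.889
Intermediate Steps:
z(t, l) = -⅓ (z(t, l) = -t/(3*t) = -⅓*1 = -⅓)
N(m) = m² + 6*m (N(m) = (m² + 5*m) + m = m² + 6*m)
(5*(4 + (0 + O(-2))))*N(z(-4 - 1*6, -3)) = (5*(4 + (0 - 2)))*(-(6 - ⅓)/3) = (5*(4 - 2))*(-⅓*17/3) = (5*2)*(-17/9) = 10*(-17/9) = -170/9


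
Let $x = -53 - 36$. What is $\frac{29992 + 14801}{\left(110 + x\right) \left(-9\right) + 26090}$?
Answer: $\frac{44793}{25901} \approx 1.7294$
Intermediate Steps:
$x = -89$ ($x = -53 - 36 = -89$)
$\frac{29992 + 14801}{\left(110 + x\right) \left(-9\right) + 26090} = \frac{29992 + 14801}{\left(110 - 89\right) \left(-9\right) + 26090} = \frac{44793}{21 \left(-9\right) + 26090} = \frac{44793}{-189 + 26090} = \frac{44793}{25901}$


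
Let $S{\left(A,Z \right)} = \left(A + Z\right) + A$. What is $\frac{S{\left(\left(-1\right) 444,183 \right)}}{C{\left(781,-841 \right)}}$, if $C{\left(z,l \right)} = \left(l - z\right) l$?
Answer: $- \frac{705}{1364102} \approx -0.00051682$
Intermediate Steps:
$S{\left(A,Z \right)} = Z + 2 A$
$C{\left(z,l \right)} = l \left(l - z\right)$
$\frac{S{\left(\left(-1\right) 444,183 \right)}}{C{\left(781,-841 \right)}} = \frac{183 + 2 \left(\left(-1\right) 444\right)}{\left(-841\right) \left(-841 - 781\right)} = \frac{183 + 2 \left(-444\right)}{\left(-841\right) \left(-841 - 781\right)} = \frac{183 - 888}{\left(-841\right) \left(-1622\right)} = - \frac{705}{1364102}$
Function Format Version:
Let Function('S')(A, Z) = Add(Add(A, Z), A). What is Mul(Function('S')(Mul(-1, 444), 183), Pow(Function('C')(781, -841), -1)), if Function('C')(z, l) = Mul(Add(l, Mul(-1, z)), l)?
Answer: Rational(-705, 1364102) ≈ -0.00051682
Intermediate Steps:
Function('S')(A, Z) = Add(Z, Mul(2, A))
Function('C')(z, l) = Mul(l, Add(l, Mul(-1, z)))
Mul(Function('S')(Mul(-1, 444), 183), Pow(Function('C')(781, -841), -1)) = Mul(Add(183, Mul(2, Mul(-1, 444))), Pow(Mul(-841, Add(-841, Mul(-1, 781))), -1)) = Mul(Add(183, Mul(2, -444)), Pow(Mul(-841, Add(-841, -781)), -1)) = Mul(Add(183, -888), Pow(Mul(-841, -1622), -1)) = Mul(-705, Pow(1364102, -1)) = Mul(-705, Rational(1, 1364102)) = Rational(-705, 1364102)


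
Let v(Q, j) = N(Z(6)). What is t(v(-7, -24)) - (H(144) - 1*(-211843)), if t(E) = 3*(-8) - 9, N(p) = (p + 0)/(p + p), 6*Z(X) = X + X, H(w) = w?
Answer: -212020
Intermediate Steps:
Z(X) = X/3 (Z(X) = (X + X)/6 = (2*X)/6 = X/3)
N(p) = ½ (N(p) = p/((2*p)) = p*(1/(2*p)) = ½)
v(Q, j) = ½
t(E) = -33 (t(E) = -24 - 9 = -33)
t(v(-7, -24)) - (H(144) - 1*(-211843)) = -33 - (144 - 1*(-211843)) = -33 - (144 + 211843) = -33 - 1*211987 = -33 - 211987 = -212020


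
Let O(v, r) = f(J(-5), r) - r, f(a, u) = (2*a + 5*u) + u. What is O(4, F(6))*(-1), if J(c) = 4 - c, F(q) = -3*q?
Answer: 72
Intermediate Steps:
f(a, u) = 2*a + 6*u
O(v, r) = 18 + 5*r (O(v, r) = (2*(4 - 1*(-5)) + 6*r) - r = (2*(4 + 5) + 6*r) - r = (2*9 + 6*r) - r = (18 + 6*r) - r = 18 + 5*r)
O(4, F(6))*(-1) = (18 + 5*(-3*6))*(-1) = (18 + 5*(-18))*(-1) = (18 - 90)*(-1) = -72*(-1) = 72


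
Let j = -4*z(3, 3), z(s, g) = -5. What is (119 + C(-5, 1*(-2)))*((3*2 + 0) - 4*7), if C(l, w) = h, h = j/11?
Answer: -2658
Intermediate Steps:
j = 20 (j = -4*(-5) = 20)
h = 20/11 ≈ 1.8182
C(l, w) = 20/11
(119 + C(-5, 1*(-2)))*((3*2 + 0) - 4*7) = (119 + 20/11)*((3*2 + 0) - 4*7) = 1329*((6 + 0) - 28)/11 = 1329*(6 - 28)/11 = (1329/11)*(-22) = -2658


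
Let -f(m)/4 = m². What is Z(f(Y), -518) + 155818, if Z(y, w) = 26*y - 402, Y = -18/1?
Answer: 121720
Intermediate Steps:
Y = -18 (Y = -18*1 = -18)
f(m) = -4*m²
Z(y, w) = -402 + 26*y
Z(f(Y), -518) + 155818 = (-402 + 26*(-4*(-18)²)) + 155818 = (-402 + 26*(-4*324)) + 155818 = (-402 + 26*(-1296)) + 155818 = (-402 - 33696) + 155818 = -34098 + 155818 = 121720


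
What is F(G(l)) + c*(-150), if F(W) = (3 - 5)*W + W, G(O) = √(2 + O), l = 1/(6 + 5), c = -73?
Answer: 10950 - √253/11 ≈ 10949.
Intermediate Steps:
l = 1/11 ≈ 0.090909
F(W) = -W (F(W) = -2*W + W = -W)
F(G(l)) + c*(-150) = -√(2 + 1/11) - 73*(-150) = -√(23/11) + 10950 = -√253/11 + 10950 = 10950 - √253/11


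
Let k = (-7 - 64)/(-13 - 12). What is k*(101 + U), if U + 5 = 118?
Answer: 15194/25 ≈ 607.76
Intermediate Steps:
U = 113 (U = -5 + 118 = 113)
k = 71/25 (k = -71/(-25) = -71*(-1/25) = 71/25 ≈ 2.8400)
k*(101 + U) = 71*(101 + 113)/25 = (71/25)*214 = 15194/25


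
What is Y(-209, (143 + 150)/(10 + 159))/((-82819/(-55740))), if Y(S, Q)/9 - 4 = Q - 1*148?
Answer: -12061411380/13996411 ≈ -861.75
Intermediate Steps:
Y(S, Q) = -1296 + 9*Q (Y(S, Q) = 36 + 9*(Q - 1*148) = 36 + 9*(Q - 148) = 36 + 9*(-148 + Q) = 36 + (-1332 + 9*Q) = -1296 + 9*Q)
Y(-209, (143 + 150)/(10 + 159))/((-82819/(-55740))) = (-1296 + 9*((143 + 150)/(10 + 159)))/((-82819/(-55740))) = (-1296 + 9*(293/169))/((-82819*(-1/55740))) = (-1296 + 9*(293*(1/169)))/(82819/55740) = (-1296 + 9*(293/169))*(55740/82819) = (-1296 + 2637/169)*(55740/82819) = -216387/169*55740/82819 = -12061411380/13996411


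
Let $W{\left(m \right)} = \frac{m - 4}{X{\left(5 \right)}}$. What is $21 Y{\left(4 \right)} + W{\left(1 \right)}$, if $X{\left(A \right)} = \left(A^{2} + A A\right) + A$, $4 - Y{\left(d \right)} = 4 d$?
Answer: $- \frac{13863}{55} \approx -252.05$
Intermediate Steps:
$Y{\left(d \right)} = 4 - 4 d$
$X{\left(A \right)} = A + 2 A^{2}$ ($X{\left(A \right)} = \left(A^{2} + A^{2}\right) + A = 2 A^{2} + A = A + 2 A^{2}$)
$W{\left(m \right)} = - \frac{4}{55} + \frac{m}{55}$ ($W{\left(m \right)} = \frac{m - 4}{5 \left(1 + 2 \cdot 5\right)} = \frac{-4 + m}{5 \left(1 + 10\right)} = \frac{-4 + m}{5 \cdot 11} = \frac{-4 + m}{55} = \left(-4 + m\right) \frac{1}{55} = - \frac{4}{55} + \frac{m}{55}$)
$21 Y{\left(4 \right)} + W{\left(1 \right)} = 21 \left(4 - 16\right) + \left(- \frac{4}{55} + \frac{1}{55} \cdot 1\right) = 21 \left(4 - 16\right) + \left(- \frac{4}{55} + \frac{1}{55}\right) = 21 \left(-12\right) - \frac{3}{55} = -252 - \frac{3}{55} = - \frac{13863}{55}$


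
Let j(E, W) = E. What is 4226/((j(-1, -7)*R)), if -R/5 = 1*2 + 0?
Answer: 2113/5 ≈ 422.60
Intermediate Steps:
R = -10 (R = -5*(1*2 + 0) = -5*(2 + 0) = -5*2 = -10)
4226/((j(-1, -7)*R)) = 4226/((-1*(-10))) = 4226/10 = 4226*(⅒) = 2113/5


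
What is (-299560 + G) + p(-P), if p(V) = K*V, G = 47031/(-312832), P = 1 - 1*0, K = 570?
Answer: -93890315191/312832 ≈ -3.0013e+5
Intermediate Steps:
P = 1 (P = 1 + 0 = 1)
G = -47031/312832 (G = 47031*(-1/312832) = -47031/312832 ≈ -0.15034)
p(V) = 570*V
(-299560 + G) + p(-P) = (-299560 - 47031/312832) + 570*(-1*1) = -93712000951/312832 + 570*(-1) = -93712000951/312832 - 570 = -93890315191/312832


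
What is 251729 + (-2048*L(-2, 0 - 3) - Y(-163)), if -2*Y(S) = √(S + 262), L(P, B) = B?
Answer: 257873 + 3*√11/2 ≈ 2.5788e+5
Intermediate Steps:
Y(S) = -√(262 + S)/2 (Y(S) = -√(S + 262)/2 = -√(262 + S)/2)
251729 + (-2048*L(-2, 0 - 3) - Y(-163)) = 251729 + (-2048*(0 - 3) - (-1)*√(262 - 163)/2) = 251729 + (-2048*(-3) - (-1)*√99/2) = 251729 + (6144 - (-1)*3*√11/2) = 251729 + (6144 - (-3)*√11/2) = 251729 + (6144 + 3*√11/2) = 257873 + 3*√11/2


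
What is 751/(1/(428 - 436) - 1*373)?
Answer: -6008/2985 ≈ -2.0127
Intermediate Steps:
751/(1/(428 - 436) - 1*373) = 751/(1/(-8) - 373) = 751/(-⅛ - 373) = 751/(-2985/8) = 751*(-8/2985) = -6008/2985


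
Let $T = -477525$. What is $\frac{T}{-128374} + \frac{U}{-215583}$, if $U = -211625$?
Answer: $\frac{130113419825}{27675252042} \approx 4.7014$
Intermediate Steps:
$\frac{T}{-128374} + \frac{U}{-215583} = - \frac{477525}{-128374} - \frac{211625}{-215583} = \left(-477525\right) \left(- \frac{1}{128374}\right) - - \frac{211625}{215583} = \frac{477525}{128374} + \frac{211625}{215583} = \frac{130113419825}{27675252042}$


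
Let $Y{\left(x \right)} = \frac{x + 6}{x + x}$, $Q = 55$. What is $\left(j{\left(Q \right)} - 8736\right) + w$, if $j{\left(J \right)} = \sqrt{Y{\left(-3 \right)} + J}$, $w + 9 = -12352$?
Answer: $-21097 + \frac{\sqrt{218}}{2} \approx -21090.0$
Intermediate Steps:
$Y{\left(x \right)} = \frac{6 + x}{2 x}$
$w = -12361$ ($w = -9 - 12352 = -12361$)
$j{\left(J \right)} = \sqrt{- \frac{1}{2} + J}$ ($j{\left(J \right)} = \sqrt{\frac{6 - 3}{2 \left(-3\right)} + J} = \sqrt{\frac{1}{2} \left(- \frac{1}{3}\right) 3 + J} = \sqrt{- \frac{1}{2} + J}$)
$\left(j{\left(Q \right)} - 8736\right) + w = \left(\frac{\sqrt{-2 + 4 \cdot 55}}{2} - 8736\right) - 12361 = \left(\frac{\sqrt{-2 + 220}}{2} - 8736\right) - 12361 = \left(\frac{\sqrt{218}}{2} - 8736\right) - 12361 = \left(-8736 + \frac{\sqrt{218}}{2}\right) - 12361 = -21097 + \frac{\sqrt{218}}{2}$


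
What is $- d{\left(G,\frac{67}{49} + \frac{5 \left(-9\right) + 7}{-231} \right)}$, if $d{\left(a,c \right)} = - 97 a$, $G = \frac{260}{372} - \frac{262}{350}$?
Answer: $- \frac{78376}{16275} \approx -4.8157$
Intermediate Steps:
$G = - \frac{808}{16275}$ ($G = 260 \cdot \frac{1}{372} - \frac{131}{175} = \frac{65}{93} - \frac{131}{175} = - \frac{808}{16275} \approx -0.049647$)
$- d{\left(G,\frac{67}{49} + \frac{5 \left(-9\right) + 7}{-231} \right)} = - \frac{\left(-97\right) \left(-808\right)}{16275} = \left(-1\right) \frac{78376}{16275} = - \frac{78376}{16275}$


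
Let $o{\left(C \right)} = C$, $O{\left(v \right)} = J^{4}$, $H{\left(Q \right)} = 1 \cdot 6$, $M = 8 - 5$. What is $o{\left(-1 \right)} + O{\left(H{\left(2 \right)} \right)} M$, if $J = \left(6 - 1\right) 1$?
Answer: $1874$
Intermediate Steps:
$M = 3$
$J = 5$ ($J = 5 \cdot 1 = 5$)
$H{\left(Q \right)} = 6$
$O{\left(v \right)} = 625$ ($O{\left(v \right)} = 5^{4} = 625$)
$o{\left(-1 \right)} + O{\left(H{\left(2 \right)} \right)} M = -1 + 625 \cdot 3 = -1 + 1875 = 1874$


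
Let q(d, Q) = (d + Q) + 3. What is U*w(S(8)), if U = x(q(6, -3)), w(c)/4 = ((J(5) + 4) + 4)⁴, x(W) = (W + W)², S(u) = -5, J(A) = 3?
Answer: 8433216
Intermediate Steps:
q(d, Q) = 3 + Q + d (q(d, Q) = (Q + d) + 3 = 3 + Q + d)
x(W) = 4*W² (x(W) = (2*W)² = 4*W²)
w(c) = 58564 (w(c) = 4*((3 + 4) + 4)⁴ = 4*(7 + 4)⁴ = 4*11⁴ = 4*14641 = 58564)
U = 144 (U = 4*(3 - 3 + 6)² = 4*6² = 4*36 = 144)
U*w(S(8)) = 144*58564 = 8433216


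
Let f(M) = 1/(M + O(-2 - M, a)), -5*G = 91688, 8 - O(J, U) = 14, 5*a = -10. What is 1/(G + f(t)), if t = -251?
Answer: -1285/23563821 ≈ -5.4533e-5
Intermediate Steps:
a = -2 (a = (1/5)*(-10) = -2)
O(J, U) = -6 (O(J, U) = 8 - 1*14 = 8 - 14 = -6)
G = -91688/5 (G = -1/5*91688 = -91688/5 ≈ -18338.)
f(M) = 1/(-6 + M) (f(M) = 1/(M - 6) = 1/(-6 + M))
1/(G + f(t)) = 1/(-91688/5 + 1/(-6 - 251)) = 1/(-91688/5 + 1/(-257)) = 1/(-91688/5 - 1/257) = 1/(-23563821/1285) = -1285/23563821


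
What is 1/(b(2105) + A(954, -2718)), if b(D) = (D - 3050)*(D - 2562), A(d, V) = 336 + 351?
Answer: 1/432552 ≈ 2.3119e-6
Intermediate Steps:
A(d, V) = 687
b(D) = (-3050 + D)*(-2562 + D)
1/(b(2105) + A(954, -2718)) = 1/((7814100 + 2105² - 5612*2105) + 687) = 1/((7814100 + 4431025 - 11813260) + 687) = 1/(431865 + 687) = 1/432552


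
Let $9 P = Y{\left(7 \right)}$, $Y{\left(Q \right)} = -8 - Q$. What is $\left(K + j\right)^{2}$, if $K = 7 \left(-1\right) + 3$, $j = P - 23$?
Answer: $\frac{7396}{9} \approx 821.78$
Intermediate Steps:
$P = - \frac{5}{3}$ ($P = \frac{-8 - 7}{9} = \frac{1}{9} \left(-15\right) = - \frac{5}{3} \approx -1.6667$)
$j = - \frac{74}{3}$ ($j = - \frac{5}{3} - 23 = - \frac{74}{3} \approx -24.667$)
$K = -4$ ($K = -7 + 3 = -4$)
$\left(K + j\right)^{2} = \left(-4 - \frac{74}{3}\right)^{2} = \left(- \frac{86}{3}\right)^{2} = \frac{7396}{9}$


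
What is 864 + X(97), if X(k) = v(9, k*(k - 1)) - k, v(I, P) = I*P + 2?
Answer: 84577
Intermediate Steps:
v(I, P) = 2 + I*P
X(k) = 2 - k + 9*k*(-1 + k) (X(k) = (2 + 9*(k*(k - 1))) - k = (2 + 9*(k*(-1 + k))) - k = (2 + 9*k*(-1 + k)) - k = 2 - k + 9*k*(-1 + k))
864 + X(97) = 864 + (2 - 1*97 + 9*97*(-1 + 97)) = 864 + (2 - 97 + 9*97*96) = 864 + (2 - 97 + 83808) = 864 + 83713 = 84577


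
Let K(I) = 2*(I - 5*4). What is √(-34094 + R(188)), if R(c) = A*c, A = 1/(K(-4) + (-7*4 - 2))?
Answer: 4*I*√3241290/39 ≈ 184.65*I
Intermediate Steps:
K(I) = -40 + 2*I (K(I) = 2*(I - 20) = 2*(-20 + I) = -40 + 2*I)
A = -1/78 (A = 1/((-40 + 2*(-4)) + (-7*4 - 2)) = 1/((-40 - 8) + (-28 - 2)) = 1/(-48 - 30) = 1/(-78) = -1/78 ≈ -0.012821)
R(c) = -c/78
√(-34094 + R(188)) = √(-34094 - 1/78*188) = √(-34094 - 94/39) = √(-1329760/39) = 4*I*√3241290/39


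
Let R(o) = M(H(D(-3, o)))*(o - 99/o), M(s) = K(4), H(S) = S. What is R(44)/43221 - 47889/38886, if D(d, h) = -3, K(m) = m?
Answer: -687772169/560230602 ≈ -1.2277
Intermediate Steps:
M(s) = 4
R(o) = -396/o + 4*o (R(o) = 4*(o - 99/o) = -396/o + 4*o)
R(44)/43221 - 47889/38886 = (-396/44 + 4*44)/43221 - 47889/38886 = (-396*1/44 + 176)*(1/43221) - 47889*1/38886 = (-9 + 176)*(1/43221) - 15963/12962 = 167*(1/43221) - 15963/12962 = 167/43221 - 15963/12962 = -687772169/560230602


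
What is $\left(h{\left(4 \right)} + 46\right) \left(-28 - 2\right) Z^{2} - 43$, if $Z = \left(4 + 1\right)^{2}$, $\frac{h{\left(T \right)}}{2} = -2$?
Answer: $-787543$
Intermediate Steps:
$h{\left(T \right)} = -4$ ($h{\left(T \right)} = 2 \left(-2\right) = -4$)
$Z = 25$ ($Z = 5^{2} = 25$)
$\left(h{\left(4 \right)} + 46\right) \left(-28 - 2\right) Z^{2} - 43 = \left(-4 + 46\right) \left(-28 - 2\right) 25^{2} - 43 = 42 \left(-30\right) 625 - 43 = \left(-1260\right) 625 - 43 = -787500 - 43 = -787543$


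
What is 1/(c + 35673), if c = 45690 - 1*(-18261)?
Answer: 1/99624 ≈ 1.0038e-5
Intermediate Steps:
c = 63951 (c = 45690 + 18261 = 63951)
1/(c + 35673) = 1/(63951 + 35673) = 1/99624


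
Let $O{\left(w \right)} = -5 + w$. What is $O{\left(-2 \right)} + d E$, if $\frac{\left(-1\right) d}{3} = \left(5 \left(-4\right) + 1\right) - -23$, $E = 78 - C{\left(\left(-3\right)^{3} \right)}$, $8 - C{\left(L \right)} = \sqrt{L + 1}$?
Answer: $-847 - 12 i \sqrt{26} \approx -847.0 - 61.188 i$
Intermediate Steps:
$C{\left(L \right)} = 8 - \sqrt{1 + L}$ ($C{\left(L \right)} = 8 - \sqrt{L + 1} = 8 - \sqrt{1 + L}$)
$E = 70 + i \sqrt{26}$ ($E = 78 - \left(8 - \sqrt{1 + \left(-3\right)^{3}}\right) = 78 - \left(8 - \sqrt{1 - 27}\right) = 78 - \left(8 - \sqrt{-26}\right) = 78 - \left(8 - i \sqrt{26}\right) = 70 + i \sqrt{26} \approx 70.0 + 5.099 i$)
$d = -12$ ($d = - 3 \left(\left(5 \left(-4\right) + 1\right) - -23\right) = - 3 \left(\left(-20 + 1\right) + 23\right) = - 3 \left(-19 + 23\right) = \left(-3\right) 4 = -12$)
$O{\left(-2 \right)} + d E = \left(-5 - 2\right) - 12 \left(70 + i \sqrt{26}\right) = -7 - \left(840 + 12 i \sqrt{26}\right) = -847 - 12 i \sqrt{26}$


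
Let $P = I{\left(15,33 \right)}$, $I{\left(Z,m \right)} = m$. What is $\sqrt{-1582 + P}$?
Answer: $i \sqrt{1549} \approx 39.357 i$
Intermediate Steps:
$P = 33$
$\sqrt{-1582 + P} = \sqrt{-1582 + 33} = \sqrt{-1549} = i \sqrt{1549}$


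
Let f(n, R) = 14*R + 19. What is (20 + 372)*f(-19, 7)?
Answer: 45864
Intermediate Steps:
f(n, R) = 19 + 14*R
(20 + 372)*f(-19, 7) = (20 + 372)*(19 + 14*7) = 392*(19 + 98) = 392*117 = 45864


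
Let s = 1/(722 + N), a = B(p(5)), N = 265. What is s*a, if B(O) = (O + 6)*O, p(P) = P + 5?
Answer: 160/987 ≈ 0.16211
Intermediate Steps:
p(P) = 5 + P
B(O) = O*(6 + O) (B(O) = (6 + O)*O = O*(6 + O))
a = 160 (a = (5 + 5)*(6 + (5 + 5)) = 10*(6 + 10) = 10*16 = 160)
s = 1/987 (s = 1/(722 + 265) = 1/987 ≈ 0.0010132)
s*a = (1/987)*160 = 160/987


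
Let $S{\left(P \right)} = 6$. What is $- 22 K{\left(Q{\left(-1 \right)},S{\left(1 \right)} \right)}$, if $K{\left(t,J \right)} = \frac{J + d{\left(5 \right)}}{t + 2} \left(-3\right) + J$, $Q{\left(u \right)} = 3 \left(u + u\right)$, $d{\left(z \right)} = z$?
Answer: $- \frac{627}{2} \approx -313.5$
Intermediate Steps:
$Q{\left(u \right)} = 6 u$ ($Q{\left(u \right)} = 3 \cdot 2 u = 6 u$)
$K{\left(t,J \right)} = J - \frac{3 \left(5 + J\right)}{2 + t}$ ($K{\left(t,J \right)} = \frac{J + 5}{t + 2} \left(-3\right) + J = \frac{5 + J}{2 + t} \left(-3\right) + J = - \frac{3 \left(5 + J\right)}{2 + t} + J = J - \frac{3 \left(5 + J\right)}{2 + t}$)
$- 22 K{\left(Q{\left(-1 \right)},S{\left(1 \right)} \right)} = - 22 \frac{-15 - 6 + 6 \cdot 6 \left(-1\right)}{2 + 6 \left(-1\right)} = - 22 \frac{-15 - 6 + 6 \left(-6\right)}{2 - 6} = - 22 \frac{-15 - 6 - 36}{-4} = - 22 \left(\left(- \frac{1}{4}\right) \left(-57\right)\right) = \left(-22\right) \frac{57}{4} = - \frac{627}{2}$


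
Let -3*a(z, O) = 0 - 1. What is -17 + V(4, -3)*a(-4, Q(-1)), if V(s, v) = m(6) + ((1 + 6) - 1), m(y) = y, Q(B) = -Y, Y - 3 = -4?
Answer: -13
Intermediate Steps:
Y = -1 (Y = 3 - 4 = -1)
Q(B) = 1 (Q(B) = -1*(-1) = 1)
a(z, O) = ⅓ (a(z, O) = -(0 - 1)/3 = -⅓*(-1) = ⅓)
V(s, v) = 12 (V(s, v) = 6 + ((1 + 6) - 1) = 6 + (7 - 1) = 6 + 6 = 12)
-17 + V(4, -3)*a(-4, Q(-1)) = -17 + 12*(⅓) = -17 + 4 = -13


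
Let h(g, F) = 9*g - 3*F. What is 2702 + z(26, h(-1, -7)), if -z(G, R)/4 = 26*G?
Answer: -2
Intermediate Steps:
h(g, F) = -3*F + 9*g
z(G, R) = -104*G
2702 + z(26, h(-1, -7)) = 2702 - 104*26 = 2702 - 2704 = -2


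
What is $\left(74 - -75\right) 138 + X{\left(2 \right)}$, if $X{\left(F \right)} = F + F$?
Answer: $20566$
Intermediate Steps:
$X{\left(F \right)} = 2 F$
$\left(74 - -75\right) 138 + X{\left(2 \right)} = \left(74 - -75\right) 138 + 2 \cdot 2 = \left(74 + 75\right) 138 + 4 = 149 \cdot 138 + 4 = 20562 + 4 = 20566$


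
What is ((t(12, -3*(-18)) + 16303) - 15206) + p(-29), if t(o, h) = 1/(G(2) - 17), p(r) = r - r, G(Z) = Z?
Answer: 16454/15 ≈ 1096.9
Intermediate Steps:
p(r) = 0
t(o, h) = -1/15 (t(o, h) = 1/(2 - 17) = 1/(-15) = -1/15)
((t(12, -3*(-18)) + 16303) - 15206) + p(-29) = ((-1/15 + 16303) - 15206) + 0 = (244544/15 - 15206) + 0 = 16454/15 + 0 = 16454/15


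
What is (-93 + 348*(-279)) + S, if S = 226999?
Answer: 129814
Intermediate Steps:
(-93 + 348*(-279)) + S = (-93 + 348*(-279)) + 226999 = (-93 - 97092) + 226999 = -97185 + 226999 = 129814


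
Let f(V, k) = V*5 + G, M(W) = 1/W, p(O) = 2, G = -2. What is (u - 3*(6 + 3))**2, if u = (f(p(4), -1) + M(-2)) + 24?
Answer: 81/4 ≈ 20.250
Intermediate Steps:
f(V, k) = -2 + 5*V (f(V, k) = V*5 - 2 = 5*V - 2 = -2 + 5*V)
u = 63/2 (u = ((-2 + 5*2) + 1/(-2)) + 24 = ((-2 + 10) - 1/2) + 24 = (8 - 1/2) + 24 = 15/2 + 24 = 63/2 ≈ 31.500)
(u - 3*(6 + 3))**2 = (63/2 - 3*(6 + 3))**2 = (63/2 - 3*9)**2 = (63/2 - 27)**2 = (9/2)**2 = 81/4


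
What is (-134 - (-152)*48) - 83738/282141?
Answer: 2020610104/282141 ≈ 7161.7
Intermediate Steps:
(-134 - (-152)*48) - 83738/282141 = (-134 - 152*(-48)) - 83738*1/282141 = (-134 + 7296) - 83738/282141 = 7162 - 83738/282141 = 2020610104/282141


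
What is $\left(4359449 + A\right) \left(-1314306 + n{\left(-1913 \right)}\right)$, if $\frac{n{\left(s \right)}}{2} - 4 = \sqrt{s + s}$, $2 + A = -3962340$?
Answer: $-521916935886 + 794214 i \sqrt{3826} \approx -5.2192 \cdot 10^{11} + 4.9126 \cdot 10^{7} i$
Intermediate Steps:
$A = -3962342$ ($A = -2 - 3962340 = -3962342$)
$n{\left(s \right)} = 8 + 2 \sqrt{2} \sqrt{s}$ ($n{\left(s \right)} = 8 + 2 \sqrt{s + s} = 8 + 2 \sqrt{2 s} = 8 + 2 \sqrt{2} \sqrt{s}$)
$\left(4359449 + A\right) \left(-1314306 + n{\left(-1913 \right)}\right) = \left(4359449 - 3962342\right) \left(-1314306 + \left(8 + 2 \sqrt{2} \sqrt{-1913}\right)\right) = 397107 \left(-1314306 + \left(8 + 2 \sqrt{2} i \sqrt{1913}\right)\right) = 397107 \left(-1314306 + \left(8 + 2 i \sqrt{3826}\right)\right) = 397107 \left(-1314298 + 2 i \sqrt{3826}\right) = -521916935886 + 794214 i \sqrt{3826}$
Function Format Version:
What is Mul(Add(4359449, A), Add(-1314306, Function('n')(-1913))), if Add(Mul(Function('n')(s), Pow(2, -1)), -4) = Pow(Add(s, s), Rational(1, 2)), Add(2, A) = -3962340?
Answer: Add(-521916935886, Mul(794214, I, Pow(3826, Rational(1, 2)))) ≈ Add(-5.2192e+11, Mul(4.9126e+7, I))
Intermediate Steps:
A = -3962342 (A = Add(-2, -3962340) = -3962342)
Function('n')(s) = Add(8, Mul(2, Pow(2, Rational(1, 2)), Pow(s, Rational(1, 2)))) (Function('n')(s) = Add(8, Mul(2, Pow(Add(s, s), Rational(1, 2)))) = Add(8, Mul(2, Pow(Mul(2, s), Rational(1, 2)))) = Add(8, Mul(2, Mul(Pow(2, Rational(1, 2)), Pow(s, Rational(1, 2))))) = Add(8, Mul(2, Pow(2, Rational(1, 2)), Pow(s, Rational(1, 2)))))
Mul(Add(4359449, A), Add(-1314306, Function('n')(-1913))) = Mul(Add(4359449, -3962342), Add(-1314306, Add(8, Mul(2, Pow(2, Rational(1, 2)), Pow(-1913, Rational(1, 2)))))) = Mul(397107, Add(-1314306, Add(8, Mul(2, Pow(2, Rational(1, 2)), Mul(I, Pow(1913, Rational(1, 2))))))) = Mul(397107, Add(-1314306, Add(8, Mul(2, I, Pow(3826, Rational(1, 2)))))) = Mul(397107, Add(-1314298, Mul(2, I, Pow(3826, Rational(1, 2))))) = Add(-521916935886, Mul(794214, I, Pow(3826, Rational(1, 2))))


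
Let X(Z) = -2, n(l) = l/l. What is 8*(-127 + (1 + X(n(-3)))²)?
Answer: -1008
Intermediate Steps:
n(l) = 1
8*(-127 + (1 + X(n(-3)))²) = 8*(-127 + (1 - 2)²) = 8*(-127 + (-1)²) = 8*(-127 + 1) = 8*(-126) = -1008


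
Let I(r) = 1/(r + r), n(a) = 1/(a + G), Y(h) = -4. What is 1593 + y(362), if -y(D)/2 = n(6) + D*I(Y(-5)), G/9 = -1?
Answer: 10105/6 ≈ 1684.2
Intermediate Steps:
G = -9 (G = 9*(-1) = -9)
n(a) = 1/(-9 + a) (n(a) = 1/(a - 9) = 1/(-9 + a))
I(r) = 1/(2*r)
y(D) = 2/3 + D/4 (y(D) = -2*(1/(-9 + 6) + D*((1/2)/(-4))) = -2*(1/(-3) + D*((1/2)*(-1/4))) = -2*(-1/3 + D*(-1/8)) = -2*(-1/3 - D/8) = 2/3 + D/4)
1593 + y(362) = 1593 + (2/3 + (1/4)*362) = 1593 + (2/3 + 181/2) = 1593 + 547/6 = 10105/6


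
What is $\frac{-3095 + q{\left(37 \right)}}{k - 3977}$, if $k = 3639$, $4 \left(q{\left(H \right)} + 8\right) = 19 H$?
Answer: $\frac{11709}{1352} \approx 8.6605$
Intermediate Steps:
$q{\left(H \right)} = -8 + \frac{19 H}{4}$
$\frac{-3095 + q{\left(37 \right)}}{k - 3977} = \frac{-3095 + \left(-8 + \frac{19}{4} \cdot 37\right)}{3639 - 3977} = \frac{-3095 + \left(-8 + \frac{703}{4}\right)}{-338} = \left(-3095 + \frac{671}{4}\right) \left(- \frac{1}{338}\right) = \left(- \frac{11709}{4}\right) \left(- \frac{1}{338}\right) = \frac{11709}{1352}$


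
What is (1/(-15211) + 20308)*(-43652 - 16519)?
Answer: -18587121972777/15211 ≈ -1.2220e+9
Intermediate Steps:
(1/(-15211) + 20308)*(-43652 - 16519) = (-1/15211 + 20308)*(-60171) = (308904987/15211)*(-60171) = -18587121972777/15211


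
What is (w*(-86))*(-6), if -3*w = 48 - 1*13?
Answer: -6020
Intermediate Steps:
w = -35/3 (w = -(48 - 1*13)/3 = -(48 - 13)/3 = -⅓*35 = -35/3 ≈ -11.667)
(w*(-86))*(-6) = -35/3*(-86)*(-6) = (3010/3)*(-6) = -6020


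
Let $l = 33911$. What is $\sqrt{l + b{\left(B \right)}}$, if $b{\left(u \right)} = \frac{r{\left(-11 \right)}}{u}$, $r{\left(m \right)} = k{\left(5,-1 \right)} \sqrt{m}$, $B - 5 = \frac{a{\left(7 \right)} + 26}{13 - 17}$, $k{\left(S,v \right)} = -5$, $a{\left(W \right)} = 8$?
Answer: $\frac{\sqrt{1661639 + 70 i \sqrt{11}}}{7} \approx 184.15 + 0.012865 i$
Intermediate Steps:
$B = - \frac{7}{2}$ ($B = 5 + \frac{8 + 26}{13 - 17} = 5 + \frac{34}{-4} = 5 + 34 \left(- \frac{1}{4}\right) = 5 - \frac{17}{2} = - \frac{7}{2} \approx -3.5$)
$r{\left(m \right)} = - 5 \sqrt{m}$
$b{\left(u \right)} = - \frac{5 i \sqrt{11}}{u}$ ($b{\left(u \right)} = \frac{\left(-5\right) \sqrt{-11}}{u} = \frac{\left(-5\right) i \sqrt{11}}{u} = - \frac{5 i \sqrt{11}}{u}$)
$\sqrt{l + b{\left(B \right)}} = \sqrt{33911 - \frac{5 i \sqrt{11}}{- \frac{7}{2}}} = \sqrt{33911 - 5 i \sqrt{11} \left(- \frac{2}{7}\right)} = \sqrt{33911 + \frac{10 i \sqrt{11}}{7}}$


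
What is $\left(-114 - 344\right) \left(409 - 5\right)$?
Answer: $-185032$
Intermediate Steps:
$\left(-114 - 344\right) \left(409 - 5\right) = \left(-458\right) 404 = -185032$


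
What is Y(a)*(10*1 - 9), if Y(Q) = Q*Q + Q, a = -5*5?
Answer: 600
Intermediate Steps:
a = -25
Y(Q) = Q + Q² (Y(Q) = Q² + Q = Q + Q²)
Y(a)*(10*1 - 9) = (-25*(1 - 25))*(10*1 - 9) = (-25*(-24))*(10 - 9) = 600*1 = 600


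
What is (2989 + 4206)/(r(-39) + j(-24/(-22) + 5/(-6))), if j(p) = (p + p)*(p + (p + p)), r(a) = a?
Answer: -1044714/5605 ≈ -186.39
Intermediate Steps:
j(p) = 6*p² (j(p) = (2*p)*(p + 2*p) = (2*p)*(3*p) = 6*p²)
(2989 + 4206)/(r(-39) + j(-24/(-22) + 5/(-6))) = (2989 + 4206)/(-39 + 6*(-24/(-22) + 5/(-6))²) = 7195/(-39 + 6*(-24*(-1/22) + 5*(-⅙))²) = 7195/(-39 + 6*(12/11 - ⅚)²) = 7195/(-39 + 6*(17/66)²) = 7195/(-39 + 6*(289/4356)) = 7195/(-39 + 289/726) = 7195/(-28025/726) = 7195*(-726/28025) = -1044714/5605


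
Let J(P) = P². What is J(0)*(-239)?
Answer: 0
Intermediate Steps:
J(0)*(-239) = 0²*(-239) = 0*(-239) = 0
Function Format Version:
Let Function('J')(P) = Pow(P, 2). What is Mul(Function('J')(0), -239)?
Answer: 0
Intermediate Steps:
Mul(Function('J')(0), -239) = Mul(Pow(0, 2), -239) = Mul(0, -239) = 0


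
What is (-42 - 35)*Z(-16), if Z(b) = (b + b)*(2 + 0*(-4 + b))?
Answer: 4928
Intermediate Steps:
Z(b) = 4*b (Z(b) = (2*b)*(2 + 0) = (2*b)*2 = 4*b)
(-42 - 35)*Z(-16) = (-42 - 35)*(4*(-16)) = -77*(-64) = 4928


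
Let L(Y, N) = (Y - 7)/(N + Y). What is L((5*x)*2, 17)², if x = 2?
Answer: 169/1369 ≈ 0.12345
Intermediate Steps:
L(Y, N) = (-7 + Y)/(N + Y)
L((5*x)*2, 17)² = ((-7 + (5*2)*2)/(17 + (5*2)*2))² = ((-7 + 10*2)/(17 + 10*2))² = ((-7 + 20)/(17 + 20))² = (13/37)² = 169/1369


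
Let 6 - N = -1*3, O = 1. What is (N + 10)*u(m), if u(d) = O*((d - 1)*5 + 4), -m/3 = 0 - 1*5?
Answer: 1406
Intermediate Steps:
m = 15 (m = -3*(0 - 1*5) = -3*(0 - 5) = -3*(-5) = 15)
N = 9 (N = 6 - (-1)*3 = 6 - 1*(-3) = 6 + 3 = 9)
u(d) = -1 + 5*d (u(d) = 1*((d - 1)*5 + 4) = 1*((-1 + d)*5 + 4) = 1*((-5 + 5*d) + 4) = 1*(-1 + 5*d) = -1 + 5*d)
(N + 10)*u(m) = (9 + 10)*(-1 + 5*15) = 19*(-1 + 75) = 19*74 = 1406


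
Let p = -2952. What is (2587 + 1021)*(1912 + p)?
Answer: -3752320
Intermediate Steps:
(2587 + 1021)*(1912 + p) = (2587 + 1021)*(1912 - 2952) = 3608*(-1040) = -3752320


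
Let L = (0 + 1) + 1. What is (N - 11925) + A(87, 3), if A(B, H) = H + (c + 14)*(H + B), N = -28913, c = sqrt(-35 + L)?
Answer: -39575 + 90*I*sqrt(33) ≈ -39575.0 + 517.01*I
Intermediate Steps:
L = 2 (L = 1 + 1 = 2)
c = I*sqrt(33) (c = sqrt(-35 + 2) = sqrt(-33) = I*sqrt(33) ≈ 5.7446*I)
A(B, H) = H + (14 + I*sqrt(33))*(B + H) (A(B, H) = H + (I*sqrt(33) + 14)*(H + B) = H + (14 + I*sqrt(33))*(B + H))
(N - 11925) + A(87, 3) = (-28913 - 11925) + (14*87 + 15*3 + I*87*sqrt(33) + I*3*sqrt(33)) = -40838 + (1218 + 45 + 87*I*sqrt(33) + 3*I*sqrt(33)) = -40838 + (1263 + 90*I*sqrt(33)) = -39575 + 90*I*sqrt(33)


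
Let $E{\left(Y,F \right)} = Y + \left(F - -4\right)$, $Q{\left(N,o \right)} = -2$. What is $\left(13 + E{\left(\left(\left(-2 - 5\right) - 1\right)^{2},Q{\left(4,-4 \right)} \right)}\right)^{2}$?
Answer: $6241$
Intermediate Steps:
$E{\left(Y,F \right)} = 4 + F + Y$ ($E{\left(Y,F \right)} = Y + \left(F + 4\right) = Y + \left(4 + F\right) = 4 + F + Y$)
$\left(13 + E{\left(\left(\left(-2 - 5\right) - 1\right)^{2},Q{\left(4,-4 \right)} \right)}\right)^{2} = \left(13 + \left(4 - 2 + \left(\left(-2 - 5\right) - 1\right)^{2}\right)\right)^{2} = \left(13 + \left(4 - 2 + \left(-7 - 1\right)^{2}\right)\right)^{2} = \left(13 + \left(4 - 2 + \left(-8\right)^{2}\right)\right)^{2} = \left(13 + \left(4 - 2 + 64\right)\right)^{2} = \left(13 + 66\right)^{2} = 79^{2} = 6241$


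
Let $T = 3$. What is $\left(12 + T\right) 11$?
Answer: $165$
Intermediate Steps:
$\left(12 + T\right) 11 = \left(12 + 3\right) 11 = 15 \cdot 11 = 165$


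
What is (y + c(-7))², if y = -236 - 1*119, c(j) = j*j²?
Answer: 487204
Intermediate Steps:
c(j) = j³
y = -355 (y = -236 - 119 = -355)
(y + c(-7))² = (-355 + (-7)³)² = (-355 - 343)² = (-698)² = 487204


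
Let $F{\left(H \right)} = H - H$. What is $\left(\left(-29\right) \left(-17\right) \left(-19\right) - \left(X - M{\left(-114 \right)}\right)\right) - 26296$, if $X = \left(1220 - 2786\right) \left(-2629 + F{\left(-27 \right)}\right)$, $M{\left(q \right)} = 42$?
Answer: $-4152635$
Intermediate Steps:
$F{\left(H \right)} = 0$
$X = 4117014$ ($X = \left(1220 - 2786\right) \left(-2629 + 0\right) = \left(-1566\right) \left(-2629\right) = 4117014$)
$\left(\left(-29\right) \left(-17\right) \left(-19\right) - \left(X - M{\left(-114 \right)}\right)\right) - 26296 = \left(\left(-29\right) \left(-17\right) \left(-19\right) + \left(42 - 4117014\right)\right) - 26296 = \left(493 \left(-19\right) + \left(42 - 4117014\right)\right) - 26296 = \left(-9367 - 4116972\right) - 26296 = -4126339 - 26296 = -4152635$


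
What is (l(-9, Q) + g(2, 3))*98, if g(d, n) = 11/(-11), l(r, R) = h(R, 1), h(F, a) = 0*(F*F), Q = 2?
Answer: -98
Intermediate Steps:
h(F, a) = 0 (h(F, a) = 0*F**2 = 0)
l(r, R) = 0
g(d, n) = -1 (g(d, n) = 11*(-1/11) = -1)
(l(-9, Q) + g(2, 3))*98 = (0 - 1)*98 = -1*98 = -98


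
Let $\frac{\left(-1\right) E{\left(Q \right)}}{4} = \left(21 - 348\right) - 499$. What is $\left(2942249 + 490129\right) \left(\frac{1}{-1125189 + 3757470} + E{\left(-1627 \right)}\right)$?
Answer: $\frac{9950528379309550}{877427} \approx 1.1341 \cdot 10^{10}$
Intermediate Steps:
$E{\left(Q \right)} = 3304$ ($E{\left(Q \right)} = - 4 \left(\left(21 - 348\right) - 499\right) = - 4 \left(-327 - 499\right) = \left(-4\right) \left(-826\right) = 3304$)
$\left(2942249 + 490129\right) \left(\frac{1}{-1125189 + 3757470} + E{\left(-1627 \right)}\right) = \left(2942249 + 490129\right) \left(\frac{1}{-1125189 + 3757470} + 3304\right) = 3432378 \left(\frac{1}{2632281} + 3304\right) = 3432378 \cdot \frac{8697056425}{2632281} = \frac{9950528379309550}{877427}$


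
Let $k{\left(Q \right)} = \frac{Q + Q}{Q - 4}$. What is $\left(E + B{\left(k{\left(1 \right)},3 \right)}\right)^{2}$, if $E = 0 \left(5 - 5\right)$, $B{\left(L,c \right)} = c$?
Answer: $9$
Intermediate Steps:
$k{\left(Q \right)} = \frac{2 Q}{-4 + Q}$
$E = 0$ ($E = 0 \cdot 0 = 0$)
$\left(E + B{\left(k{\left(1 \right)},3 \right)}\right)^{2} = \left(0 + 3\right)^{2} = 3^{2} = 9$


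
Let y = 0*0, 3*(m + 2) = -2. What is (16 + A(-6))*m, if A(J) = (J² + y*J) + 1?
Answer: -424/3 ≈ -141.33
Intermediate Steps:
m = -8/3 (m = -2 + (⅓)*(-2) = -2 - ⅔ = -8/3 ≈ -2.6667)
y = 0
A(J) = 1 + J² (A(J) = (J² + 0*J) + 1 = (J² + 0) + 1 = J² + 1 = 1 + J²)
(16 + A(-6))*m = (16 + (1 + (-6)²))*(-8/3) = (16 + (1 + 36))*(-8/3) = (16 + 37)*(-8/3) = 53*(-8/3) = -424/3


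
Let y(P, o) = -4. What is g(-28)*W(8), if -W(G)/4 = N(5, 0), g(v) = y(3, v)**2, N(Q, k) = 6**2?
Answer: -2304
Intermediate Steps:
N(Q, k) = 36
g(v) = 16 (g(v) = (-4)**2 = 16)
W(G) = -144 (W(G) = -4*36 = -144)
g(-28)*W(8) = 16*(-144) = -2304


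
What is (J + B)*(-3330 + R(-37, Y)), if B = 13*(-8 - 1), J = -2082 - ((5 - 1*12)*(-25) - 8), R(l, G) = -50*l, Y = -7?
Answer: 3501680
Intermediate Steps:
J = -2249 (J = -2082 - ((5 - 12)*(-25) - 8) = -2082 - (-7*(-25) - 8) = -2082 - (175 - 8) = -2082 - 1*167 = -2082 - 167 = -2249)
B = -117 (B = 13*(-9) = -117)
(J + B)*(-3330 + R(-37, Y)) = (-2249 - 117)*(-3330 - 50*(-37)) = -2366*(-3330 + 1850) = -2366*(-1480) = 3501680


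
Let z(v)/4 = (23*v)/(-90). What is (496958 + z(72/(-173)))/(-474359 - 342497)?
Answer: -214934519/353290220 ≈ -0.60838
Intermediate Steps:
z(v) = -46*v/45 (z(v) = 4*((23*v)/(-90)) = 4*((23*v)*(-1/90)) = 4*(-23*v/90) = -46*v/45)
(496958 + z(72/(-173)))/(-474359 - 342497) = (496958 - 368/(5*(-173)))/(-474359 - 342497) = (496958 - 368*(-1)/(5*173))/(-816856) = (496958 - 46/45*(-72/173))*(-1/816856) = (496958 + 368/865)*(-1/816856) = (429869038/865)*(-1/816856) = -214934519/353290220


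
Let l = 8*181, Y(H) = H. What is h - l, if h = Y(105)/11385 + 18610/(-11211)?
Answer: -4111764755/2836383 ≈ -1449.7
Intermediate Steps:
l = 1448
h = -4682171/2836383 (h = 105/11385 + 18610/(-11211) = 105*(1/11385) + 18610*(-1/11211) = 7/759 - 18610/11211 = -4682171/2836383 ≈ -1.6508)
h - l = -4682171/2836383 - 1*1448 = -4682171/2836383 - 1448 = -4111764755/2836383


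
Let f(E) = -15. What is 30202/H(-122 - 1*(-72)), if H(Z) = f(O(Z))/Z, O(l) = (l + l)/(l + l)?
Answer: 302020/3 ≈ 1.0067e+5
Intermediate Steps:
O(l) = 1 (O(l) = (2*l)/((2*l)) = (2*l)*(1/(2*l)) = 1)
H(Z) = -15/Z
30202/H(-122 - 1*(-72)) = 30202/((-15/(-122 - 1*(-72)))) = 30202/((-15/(-122 + 72))) = 30202/((-15/(-50))) = 30202/((-15*(-1/50))) = 30202/(3/10) = 30202*(10/3) = 302020/3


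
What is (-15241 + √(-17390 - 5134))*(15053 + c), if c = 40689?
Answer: -849563822 + 111484*I*√5631 ≈ -8.4956e+8 + 8.3658e+6*I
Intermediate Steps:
(-15241 + √(-17390 - 5134))*(15053 + c) = (-15241 + √(-17390 - 5134))*(15053 + 40689) = (-15241 + √(-22524))*55742 = (-15241 + 2*I*√5631)*55742 = -849563822 + 111484*I*√5631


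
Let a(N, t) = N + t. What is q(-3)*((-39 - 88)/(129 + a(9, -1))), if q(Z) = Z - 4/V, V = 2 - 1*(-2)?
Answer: 508/137 ≈ 3.7080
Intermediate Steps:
V = 4 (V = 2 + 2 = 4)
q(Z) = -1 + Z (q(Z) = Z - 4/4 = Z - 1*1 = Z - 1 = -1 + Z)
q(-3)*((-39 - 88)/(129 + a(9, -1))) = (-1 - 3)*((-39 - 88)/(129 + (9 - 1))) = -(-508)/(129 + 8) = -(-508)/137 = -4*(-127/137) = 508/137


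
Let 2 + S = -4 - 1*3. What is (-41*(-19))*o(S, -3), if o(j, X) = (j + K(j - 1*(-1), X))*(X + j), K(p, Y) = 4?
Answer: 46740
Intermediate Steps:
S = -9 (S = -2 + (-4 - 1*3) = -2 + (-4 - 3) = -2 - 7 = -9)
o(j, X) = (4 + j)*(X + j) (o(j, X) = (j + 4)*(X + j) = (4 + j)*(X + j))
(-41*(-19))*o(S, -3) = (-41*(-19))*((-9)**2 + 4*(-3) + 4*(-9) - 3*(-9)) = 779*(81 - 12 - 36 + 27) = 779*60 = 46740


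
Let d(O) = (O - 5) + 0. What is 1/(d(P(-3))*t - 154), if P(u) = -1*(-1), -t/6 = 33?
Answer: 1/638 ≈ 0.0015674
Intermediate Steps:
t = -198 (t = -6*33 = -198)
P(u) = 1
d(O) = -5 + O (d(O) = (-5 + O) + 0 = -5 + O)
1/(d(P(-3))*t - 154) = 1/((-5 + 1)*(-198) - 154) = 1/(-4*(-198) - 154) = 1/(792 - 154) = 1/638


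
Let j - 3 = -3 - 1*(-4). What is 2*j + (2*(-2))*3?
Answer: -4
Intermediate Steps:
j = 4 (j = 3 + (-3 - 1*(-4)) = 3 + (-3 + 4) = 3 + 1 = 4)
2*j + (2*(-2))*3 = 2*4 + (2*(-2))*3 = 8 - 4*3 = 8 - 12 = -4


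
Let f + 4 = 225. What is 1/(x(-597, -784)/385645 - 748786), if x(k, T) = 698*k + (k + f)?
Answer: -385645/288765994052 ≈ -1.3355e-6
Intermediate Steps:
f = 221 (f = -4 + 225 = 221)
x(k, T) = 221 + 699*k (x(k, T) = 698*k + (k + 221) = 698*k + (221 + k) = 221 + 699*k)
1/(x(-597, -784)/385645 - 748786) = 1/((221 + 699*(-597))/385645 - 748786) = 1/((221 - 417303)*(1/385645) - 748786) = 1/(-417082*1/385645 - 748786) = 1/(-417082/385645 - 748786) = 1/(-288765994052/385645) = -385645/288765994052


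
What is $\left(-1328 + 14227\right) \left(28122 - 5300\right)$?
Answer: $294380978$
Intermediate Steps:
$\left(-1328 + 14227\right) \left(28122 - 5300\right) = 12899 \cdot 22822 = 294380978$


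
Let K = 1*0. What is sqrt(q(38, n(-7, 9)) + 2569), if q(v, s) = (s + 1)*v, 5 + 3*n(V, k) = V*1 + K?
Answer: sqrt(2455) ≈ 49.548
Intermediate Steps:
K = 0
n(V, k) = -5/3 + V/3 (n(V, k) = -5/3 + (V*1 + 0)/3 = -5/3 + (V + 0)/3 = -5/3 + V/3)
q(v, s) = v*(1 + s) (q(v, s) = (1 + s)*v = v*(1 + s))
sqrt(q(38, n(-7, 9)) + 2569) = sqrt(38*(1 + (-5/3 + (1/3)*(-7))) + 2569) = sqrt(38*(1 + (-5/3 - 7/3)) + 2569) = sqrt(38*(1 - 4) + 2569) = sqrt(38*(-3) + 2569) = sqrt(-114 + 2569) = sqrt(2455)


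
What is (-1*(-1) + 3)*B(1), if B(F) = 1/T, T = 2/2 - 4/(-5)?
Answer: 20/9 ≈ 2.2222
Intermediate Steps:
T = 9/5 (T = 2*(1/2) - 4*(-1/5) = 1 + 4/5 = 9/5 ≈ 1.8000)
B(F) = 5/9 (B(F) = 1/(9/5) = 1*(5/9) = 5/9)
(-1*(-1) + 3)*B(1) = (-1*(-1) + 3)*(5/9) = (1 + 3)*(5/9) = 4*(5/9) = 20/9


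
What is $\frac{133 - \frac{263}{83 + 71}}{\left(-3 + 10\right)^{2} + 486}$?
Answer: $\frac{20219}{82390} \approx 0.24541$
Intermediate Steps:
$\frac{133 - \frac{263}{83 + 71}}{\left(-3 + 10\right)^{2} + 486} = \frac{133 - \frac{263}{154}}{7^{2} + 486} = \frac{133 - \frac{263}{154}}{49 + 486} = \frac{133 - \frac{263}{154}}{535} = \frac{20219}{154} \cdot \frac{1}{535} = \frac{20219}{82390}$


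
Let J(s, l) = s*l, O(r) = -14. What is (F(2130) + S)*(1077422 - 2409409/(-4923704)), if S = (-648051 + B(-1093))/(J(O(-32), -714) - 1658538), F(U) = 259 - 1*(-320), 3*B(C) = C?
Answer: 3800255017828192240475/6087699629676 ≈ 6.2425e+8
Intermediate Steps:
B(C) = C/3
F(U) = 579 (F(U) = 259 + 320 = 579)
J(s, l) = l*s
S = 972623/2472813 (S = (-648051 + (⅓)*(-1093))/(-714*(-14) - 1658538) = (-648051 - 1093/3)/(9996 - 1658538) = -1945246/3/(-1648542) = -1945246/3*(-1/1648542) = 972623/2472813 ≈ 0.39333)
(F(2130) + S)*(1077422 - 2409409/(-4923704)) = (579 + 972623/2472813)*(1077422 - 2409409/(-4923704)) = 1432731350*(1077422 - 2409409*(-1/4923704))/2472813 = 1432731350*(1077422 + 2409409/4923704)/2472813 = (1432731350/2472813)*(5304909420497/4923704) = 3800255017828192240475/6087699629676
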